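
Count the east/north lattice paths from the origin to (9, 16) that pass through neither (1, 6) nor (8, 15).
Number of paths = 916201

Inclusion–exclusion. Total paths: C(25, 9) = 2042975. Through P₁: C(7, 1)·C(18, 8) = 306306. Through P₂: C(23, 8)·C(2, 1) = 980628. Since P₁ is strictly southwest of P₂, a monotone path through both must visit P₁ then P₂; paths through both = C(7, 1)·C(16, 7)·C(2, 1) = 160160. Avoid both = 2042975 − 306306 − 980628 + 160160 = 916201.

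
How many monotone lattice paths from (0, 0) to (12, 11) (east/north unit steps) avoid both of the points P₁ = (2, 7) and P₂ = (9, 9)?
Number of paths = 842802

Inclusion–exclusion. Total paths: C(23, 12) = 1352078. Through P₁: C(9, 2)·C(14, 10) = 36036. Through P₂: C(18, 9)·C(5, 3) = 486200. Since P₁ is strictly southwest of P₂, a monotone path through both must visit P₁ then P₂; paths through both = C(9, 2)·C(9, 7)·C(5, 3) = 12960. Avoid both = 1352078 − 36036 − 486200 + 12960 = 842802.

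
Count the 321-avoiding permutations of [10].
C_10 = 16796

These 321-avoiding permutations are counted by the Catalan number C_n = (1/(n + 1)) · C(2n, n). For n = 10: C_10 = (1/11) · C(20, 10) = 184756/11 = 16796.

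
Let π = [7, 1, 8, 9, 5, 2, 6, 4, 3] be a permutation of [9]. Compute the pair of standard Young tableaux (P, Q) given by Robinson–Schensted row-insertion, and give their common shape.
P = [1, 2, 3] / [4, 6, 9] / [5, 8] / [7];  Q = [1, 3, 4] / [2, 5, 7] / [6, 8] / [9];  common shape = (3, 3, 2, 1)

Row-insert the values π_1, π_2, … into P one at a time, bumping the leftmost entry strictly greater than the inserted value down to the next row. The recording tableau Q records, in position (i, j), the step at which that cell was added to P.
  Insert 7 (step 1): P = [7];  Q = [1]
  Insert 1 (step 2): P = [1] / [7];  Q = [1] / [2]
  Insert 8 (step 3): P = [1, 8] / [7];  Q = [1, 3] / [2]
  Insert 9 (step 4): P = [1, 8, 9] / [7];  Q = [1, 3, 4] / [2]
  Insert 5 (step 5): P = [1, 5, 9] / [7, 8];  Q = [1, 3, 4] / [2, 5]
  Insert 2 (step 6): P = [1, 2, 9] / [5, 8] / [7];  Q = [1, 3, 4] / [2, 5] / [6]
  Insert 6 (step 7): P = [1, 2, 6] / [5, 8, 9] / [7];  Q = [1, 3, 4] / [2, 5, 7] / [6]
  Insert 4 (step 8): P = [1, 2, 4] / [5, 6, 9] / [7, 8];  Q = [1, 3, 4] / [2, 5, 7] / [6, 8]
  Insert 3 (step 9): P = [1, 2, 3] / [4, 6, 9] / [5, 8] / [7];  Q = [1, 3, 4] / [2, 5, 7] / [6, 8] / [9]
Final shape: (3, 3, 2, 1).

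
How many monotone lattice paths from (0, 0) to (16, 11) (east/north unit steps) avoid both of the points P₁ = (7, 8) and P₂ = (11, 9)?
Number of paths = 8770710

Inclusion–exclusion. Total paths: C(27, 16) = 13037895. Through P₁: C(15, 7)·C(12, 9) = 1415700. Through P₂: C(20, 11)·C(7, 5) = 3527160. Since P₁ is strictly southwest of P₂, a monotone path through both must visit P₁ then P₂; paths through both = C(15, 7)·C(5, 4)·C(7, 5) = 675675. Avoid both = 13037895 − 1415700 − 3527160 + 675675 = 8770710.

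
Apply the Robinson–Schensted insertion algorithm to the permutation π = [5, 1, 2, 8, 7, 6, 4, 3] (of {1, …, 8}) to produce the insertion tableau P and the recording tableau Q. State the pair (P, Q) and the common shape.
P = [1, 2, 3] / [4, 6] / [5] / [7] / [8];  Q = [1, 3, 4] / [2, 5] / [6] / [7] / [8];  common shape = (3, 2, 1, 1, 1)

Row-insert the values π_1, π_2, … into P one at a time, bumping the leftmost entry strictly greater than the inserted value down to the next row. The recording tableau Q records, in position (i, j), the step at which that cell was added to P.
  Insert 5 (step 1): P = [5];  Q = [1]
  Insert 1 (step 2): P = [1] / [5];  Q = [1] / [2]
  Insert 2 (step 3): P = [1, 2] / [5];  Q = [1, 3] / [2]
  Insert 8 (step 4): P = [1, 2, 8] / [5];  Q = [1, 3, 4] / [2]
  Insert 7 (step 5): P = [1, 2, 7] / [5, 8];  Q = [1, 3, 4] / [2, 5]
  Insert 6 (step 6): P = [1, 2, 6] / [5, 7] / [8];  Q = [1, 3, 4] / [2, 5] / [6]
  Insert 4 (step 7): P = [1, 2, 4] / [5, 6] / [7] / [8];  Q = [1, 3, 4] / [2, 5] / [6] / [7]
  Insert 3 (step 8): P = [1, 2, 3] / [4, 6] / [5] / [7] / [8];  Q = [1, 3, 4] / [2, 5] / [6] / [7] / [8]
Final shape: (3, 2, 1, 1, 1).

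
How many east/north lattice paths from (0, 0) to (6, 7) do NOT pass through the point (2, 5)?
Number of paths = 1401

Total paths from (0, 0) to (6, 7): C(13, 6) = 1716. Paths through (2, 5): (paths (0, 0) → (2, 5)) × (paths (2, 5) → (6, 7)) = C(7, 2) · C(6, 4) = 21 · 15 = 315. Avoidance count = 1716 − 315 = 1401.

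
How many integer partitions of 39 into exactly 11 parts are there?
p(39, 11 parts) = 2812

Partitions of n into exactly k parts are in bijection with partitions of n − k into at most k parts (subtract 1 from each part). So p(39, exactly 11) = p(28, parts ≤ 11). Computing via the recurrence p(m, j) = p(m, j−1) + p(m−j, j) gives 2812.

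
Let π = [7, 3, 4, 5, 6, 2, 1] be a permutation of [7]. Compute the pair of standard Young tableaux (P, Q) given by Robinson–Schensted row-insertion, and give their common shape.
P = [1, 4, 5, 6] / [2] / [3] / [7];  Q = [1, 3, 4, 5] / [2] / [6] / [7];  common shape = (4, 1, 1, 1)

Row-insert the values π_1, π_2, … into P one at a time, bumping the leftmost entry strictly greater than the inserted value down to the next row. The recording tableau Q records, in position (i, j), the step at which that cell was added to P.
  Insert 7 (step 1): P = [7];  Q = [1]
  Insert 3 (step 2): P = [3] / [7];  Q = [1] / [2]
  Insert 4 (step 3): P = [3, 4] / [7];  Q = [1, 3] / [2]
  Insert 5 (step 4): P = [3, 4, 5] / [7];  Q = [1, 3, 4] / [2]
  Insert 6 (step 5): P = [3, 4, 5, 6] / [7];  Q = [1, 3, 4, 5] / [2]
  Insert 2 (step 6): P = [2, 4, 5, 6] / [3] / [7];  Q = [1, 3, 4, 5] / [2] / [6]
  Insert 1 (step 7): P = [1, 4, 5, 6] / [2] / [3] / [7];  Q = [1, 3, 4, 5] / [2] / [6] / [7]
Final shape: (4, 1, 1, 1).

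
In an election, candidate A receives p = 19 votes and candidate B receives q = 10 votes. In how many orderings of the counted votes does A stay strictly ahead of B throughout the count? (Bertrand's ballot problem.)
Strict-lead orderings = 6216210

Total orderings of the 29 votes with 19 for A: C(29, 19) = 20030010. By the Bertrand ballot formula (Cycle Lemma / reflection principle), the number of orderings in which A is strictly ahead of B throughout is (p − q)/(p + q) · C(p + q, p) = (19 − 10)/(19 + 10) · 20030010 = 6216210.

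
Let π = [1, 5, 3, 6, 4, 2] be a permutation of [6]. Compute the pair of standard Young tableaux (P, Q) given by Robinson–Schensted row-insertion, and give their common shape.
P = [1, 2, 4] / [3, 6] / [5];  Q = [1, 2, 4] / [3, 5] / [6];  common shape = (3, 2, 1)

Row-insert the values π_1, π_2, … into P one at a time, bumping the leftmost entry strictly greater than the inserted value down to the next row. The recording tableau Q records, in position (i, j), the step at which that cell was added to P.
  Insert 1 (step 1): P = [1];  Q = [1]
  Insert 5 (step 2): P = [1, 5];  Q = [1, 2]
  Insert 3 (step 3): P = [1, 3] / [5];  Q = [1, 2] / [3]
  Insert 6 (step 4): P = [1, 3, 6] / [5];  Q = [1, 2, 4] / [3]
  Insert 4 (step 5): P = [1, 3, 4] / [5, 6];  Q = [1, 2, 4] / [3, 5]
  Insert 2 (step 6): P = [1, 2, 4] / [3, 6] / [5];  Q = [1, 2, 4] / [3, 5] / [6]
Final shape: (3, 2, 1).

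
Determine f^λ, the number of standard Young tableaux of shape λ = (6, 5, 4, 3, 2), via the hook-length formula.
# SYT of shape (6, 5, 4, 3, 2) = 141892608

Hook-length formula: f^λ = n! / Π hook(c), product over all cells c of the Young diagram. For λ = (6, 5, 4, 3, 2), n = 20 boxes. Hook lengths by row (left-to-right, top-to-bottom): [10, 9, 7, 5, 3, 1]; [8, 7, 5, 3, 1]; [6, 5, 3, 1]; [4, 3, 1]; [2, 1]. Product of hooks = 17146080000. So f^λ = 20! / 17146080000 = 2432902008176640000 / 17146080000 = 141892608.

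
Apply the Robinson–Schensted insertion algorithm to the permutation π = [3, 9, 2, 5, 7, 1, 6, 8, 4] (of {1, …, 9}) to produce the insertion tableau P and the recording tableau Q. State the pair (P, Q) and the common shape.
P = [1, 4, 6, 8] / [2, 5] / [3, 7] / [9];  Q = [1, 2, 5, 8] / [3, 4] / [6, 7] / [9];  common shape = (4, 2, 2, 1)

Row-insert the values π_1, π_2, … into P one at a time, bumping the leftmost entry strictly greater than the inserted value down to the next row. The recording tableau Q records, in position (i, j), the step at which that cell was added to P.
  Insert 3 (step 1): P = [3];  Q = [1]
  Insert 9 (step 2): P = [3, 9];  Q = [1, 2]
  Insert 2 (step 3): P = [2, 9] / [3];  Q = [1, 2] / [3]
  Insert 5 (step 4): P = [2, 5] / [3, 9];  Q = [1, 2] / [3, 4]
  Insert 7 (step 5): P = [2, 5, 7] / [3, 9];  Q = [1, 2, 5] / [3, 4]
  Insert 1 (step 6): P = [1, 5, 7] / [2, 9] / [3];  Q = [1, 2, 5] / [3, 4] / [6]
  Insert 6 (step 7): P = [1, 5, 6] / [2, 7] / [3, 9];  Q = [1, 2, 5] / [3, 4] / [6, 7]
  Insert 8 (step 8): P = [1, 5, 6, 8] / [2, 7] / [3, 9];  Q = [1, 2, 5, 8] / [3, 4] / [6, 7]
  Insert 4 (step 9): P = [1, 4, 6, 8] / [2, 5] / [3, 7] / [9];  Q = [1, 2, 5, 8] / [3, 4] / [6, 7] / [9]
Final shape: (4, 2, 2, 1).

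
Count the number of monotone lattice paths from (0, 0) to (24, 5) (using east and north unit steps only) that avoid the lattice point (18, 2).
Number of paths = 102795

Total paths from (0, 0) to (24, 5): C(29, 24) = 118755. Paths through (18, 2): (paths (0, 0) → (18, 2)) × (paths (18, 2) → (24, 5)) = C(20, 18) · C(9, 6) = 190 · 84 = 15960. Avoidance count = 118755 − 15960 = 102795.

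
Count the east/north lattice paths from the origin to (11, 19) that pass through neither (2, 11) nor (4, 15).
Number of paths = 51838140

Inclusion–exclusion. Total paths: C(30, 11) = 54627300. Through P₁: C(13, 2)·C(17, 9) = 1896180. Through P₂: C(19, 4)·C(11, 7) = 1279080. Since P₁ is strictly southwest of P₂, a monotone path through both must visit P₁ then P₂; paths through both = C(13, 2)·C(6, 2)·C(11, 7) = 386100. Avoid both = 54627300 − 1896180 − 1279080 + 386100 = 51838140.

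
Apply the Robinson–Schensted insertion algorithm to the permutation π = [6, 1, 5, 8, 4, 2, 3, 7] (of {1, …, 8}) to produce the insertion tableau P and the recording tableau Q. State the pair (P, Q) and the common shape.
P = [1, 2, 3, 7] / [4, 8] / [5] / [6];  Q = [1, 3, 4, 8] / [2, 7] / [5] / [6];  common shape = (4, 2, 1, 1)

Row-insert the values π_1, π_2, … into P one at a time, bumping the leftmost entry strictly greater than the inserted value down to the next row. The recording tableau Q records, in position (i, j), the step at which that cell was added to P.
  Insert 6 (step 1): P = [6];  Q = [1]
  Insert 1 (step 2): P = [1] / [6];  Q = [1] / [2]
  Insert 5 (step 3): P = [1, 5] / [6];  Q = [1, 3] / [2]
  Insert 8 (step 4): P = [1, 5, 8] / [6];  Q = [1, 3, 4] / [2]
  Insert 4 (step 5): P = [1, 4, 8] / [5] / [6];  Q = [1, 3, 4] / [2] / [5]
  Insert 2 (step 6): P = [1, 2, 8] / [4] / [5] / [6];  Q = [1, 3, 4] / [2] / [5] / [6]
  Insert 3 (step 7): P = [1, 2, 3] / [4, 8] / [5] / [6];  Q = [1, 3, 4] / [2, 7] / [5] / [6]
  Insert 7 (step 8): P = [1, 2, 3, 7] / [4, 8] / [5] / [6];  Q = [1, 3, 4, 8] / [2, 7] / [5] / [6]
Final shape: (4, 2, 1, 1).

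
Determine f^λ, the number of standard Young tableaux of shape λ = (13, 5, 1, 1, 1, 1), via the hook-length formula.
# SYT of shape (13, 5, 1, 1, 1, 1) = 17409700

Hook-length formula: f^λ = n! / Π hook(c), product over all cells c of the Young diagram. For λ = (13, 5, 1, 1, 1, 1), n = 22 boxes. Hook lengths by row (left-to-right, top-to-bottom): [18, 13, 12, 11, 10, 8, 7, 6, 5, 4, 3, 2, 1]; [9, 4, 3, 2, 1]; [4]; [3]; [2]; [1]. Product of hooks = 64561751654400. So f^λ = 22! / 64561751654400 = 1124000727777607680000 / 64561751654400 = 17409700.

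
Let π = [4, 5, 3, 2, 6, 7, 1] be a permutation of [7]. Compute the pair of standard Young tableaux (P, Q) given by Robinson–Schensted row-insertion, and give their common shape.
P = [1, 5, 6, 7] / [2] / [3] / [4];  Q = [1, 2, 5, 6] / [3] / [4] / [7];  common shape = (4, 1, 1, 1)

Row-insert the values π_1, π_2, … into P one at a time, bumping the leftmost entry strictly greater than the inserted value down to the next row. The recording tableau Q records, in position (i, j), the step at which that cell was added to P.
  Insert 4 (step 1): P = [4];  Q = [1]
  Insert 5 (step 2): P = [4, 5];  Q = [1, 2]
  Insert 3 (step 3): P = [3, 5] / [4];  Q = [1, 2] / [3]
  Insert 2 (step 4): P = [2, 5] / [3] / [4];  Q = [1, 2] / [3] / [4]
  Insert 6 (step 5): P = [2, 5, 6] / [3] / [4];  Q = [1, 2, 5] / [3] / [4]
  Insert 7 (step 6): P = [2, 5, 6, 7] / [3] / [4];  Q = [1, 2, 5, 6] / [3] / [4]
  Insert 1 (step 7): P = [1, 5, 6, 7] / [2] / [3] / [4];  Q = [1, 2, 5, 6] / [3] / [4] / [7]
Final shape: (4, 1, 1, 1).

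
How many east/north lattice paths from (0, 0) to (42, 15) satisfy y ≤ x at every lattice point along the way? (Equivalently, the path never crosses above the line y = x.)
Number of paths = 14363336766240

By the reflection principle (André's argument), the number of monotone paths to (42, 15) with n ≤ m that never go above y = x is C(57, 42) − C(57, 43) = 22057981462440 − 7694644696200 = 14363336766240.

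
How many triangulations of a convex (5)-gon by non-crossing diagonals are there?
C_3 = 5

These polygon triangulations are counted by the Catalan number C_n = (1/(n + 1)) · C(2n, n). For n = 3: C_3 = (1/4) · C(6, 3) = 20/4 = 5.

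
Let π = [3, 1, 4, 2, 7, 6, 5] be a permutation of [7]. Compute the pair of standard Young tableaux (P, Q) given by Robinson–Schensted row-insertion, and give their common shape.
P = [1, 2, 5] / [3, 4, 6] / [7];  Q = [1, 3, 5] / [2, 4, 6] / [7];  common shape = (3, 3, 1)

Row-insert the values π_1, π_2, … into P one at a time, bumping the leftmost entry strictly greater than the inserted value down to the next row. The recording tableau Q records, in position (i, j), the step at which that cell was added to P.
  Insert 3 (step 1): P = [3];  Q = [1]
  Insert 1 (step 2): P = [1] / [3];  Q = [1] / [2]
  Insert 4 (step 3): P = [1, 4] / [3];  Q = [1, 3] / [2]
  Insert 2 (step 4): P = [1, 2] / [3, 4];  Q = [1, 3] / [2, 4]
  Insert 7 (step 5): P = [1, 2, 7] / [3, 4];  Q = [1, 3, 5] / [2, 4]
  Insert 6 (step 6): P = [1, 2, 6] / [3, 4, 7];  Q = [1, 3, 5] / [2, 4, 6]
  Insert 5 (step 7): P = [1, 2, 5] / [3, 4, 6] / [7];  Q = [1, 3, 5] / [2, 4, 6] / [7]
Final shape: (3, 3, 1).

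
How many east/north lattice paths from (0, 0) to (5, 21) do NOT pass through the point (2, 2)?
Number of paths = 56540

Total paths from (0, 0) to (5, 21): C(26, 5) = 65780. Paths through (2, 2): (paths (0, 0) → (2, 2)) × (paths (2, 2) → (5, 21)) = C(4, 2) · C(22, 3) = 6 · 1540 = 9240. Avoidance count = 65780 − 9240 = 56540.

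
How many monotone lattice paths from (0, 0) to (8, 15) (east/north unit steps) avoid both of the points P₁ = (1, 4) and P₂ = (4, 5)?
Number of paths = 225088

Inclusion–exclusion. Total paths: C(23, 8) = 490314. Through P₁: C(5, 1)·C(18, 7) = 159120. Through P₂: C(9, 4)·C(14, 4) = 126126. Since P₁ is strictly southwest of P₂, a monotone path through both must visit P₁ then P₂; paths through both = C(5, 1)·C(4, 3)·C(14, 4) = 20020. Avoid both = 490314 − 159120 − 126126 + 20020 = 225088.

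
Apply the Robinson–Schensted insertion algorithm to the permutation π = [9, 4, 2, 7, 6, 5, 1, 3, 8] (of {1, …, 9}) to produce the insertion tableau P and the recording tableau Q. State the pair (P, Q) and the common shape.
P = [1, 3, 8] / [2, 5] / [4, 6] / [7] / [9];  Q = [1, 4, 9] / [2, 5] / [3, 8] / [6] / [7];  common shape = (3, 2, 2, 1, 1)

Row-insert the values π_1, π_2, … into P one at a time, bumping the leftmost entry strictly greater than the inserted value down to the next row. The recording tableau Q records, in position (i, j), the step at which that cell was added to P.
  Insert 9 (step 1): P = [9];  Q = [1]
  Insert 4 (step 2): P = [4] / [9];  Q = [1] / [2]
  Insert 2 (step 3): P = [2] / [4] / [9];  Q = [1] / [2] / [3]
  Insert 7 (step 4): P = [2, 7] / [4] / [9];  Q = [1, 4] / [2] / [3]
  Insert 6 (step 5): P = [2, 6] / [4, 7] / [9];  Q = [1, 4] / [2, 5] / [3]
  Insert 5 (step 6): P = [2, 5] / [4, 6] / [7] / [9];  Q = [1, 4] / [2, 5] / [3] / [6]
  Insert 1 (step 7): P = [1, 5] / [2, 6] / [4] / [7] / [9];  Q = [1, 4] / [2, 5] / [3] / [6] / [7]
  Insert 3 (step 8): P = [1, 3] / [2, 5] / [4, 6] / [7] / [9];  Q = [1, 4] / [2, 5] / [3, 8] / [6] / [7]
  Insert 8 (step 9): P = [1, 3, 8] / [2, 5] / [4, 6] / [7] / [9];  Q = [1, 4, 9] / [2, 5] / [3, 8] / [6] / [7]
Final shape: (3, 2, 2, 1, 1).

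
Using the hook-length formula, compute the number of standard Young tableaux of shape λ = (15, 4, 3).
# SYT of shape (15, 4, 3) = 1474704

Hook-length formula: f^λ = n! / Π hook(c), product over all cells c of the Young diagram. For λ = (15, 4, 3), n = 22 boxes. Hook lengths by row (left-to-right, top-to-bottom): [17, 16, 15, 13, 11, 10, 9, 8, 7, 6, 5, 4, 3, 2, 1]; [5, 4, 3, 1]; [3, 2, 1]. Product of hooks = 762187345920000. So f^λ = 22! / 762187345920000 = 1124000727777607680000 / 762187345920000 = 1474704.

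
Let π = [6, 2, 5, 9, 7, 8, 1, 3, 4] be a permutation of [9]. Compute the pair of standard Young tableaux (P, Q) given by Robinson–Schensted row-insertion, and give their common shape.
P = [1, 3, 4, 8] / [2, 5, 7] / [6, 9];  Q = [1, 3, 4, 6] / [2, 5, 9] / [7, 8];  common shape = (4, 3, 2)

Row-insert the values π_1, π_2, … into P one at a time, bumping the leftmost entry strictly greater than the inserted value down to the next row. The recording tableau Q records, in position (i, j), the step at which that cell was added to P.
  Insert 6 (step 1): P = [6];  Q = [1]
  Insert 2 (step 2): P = [2] / [6];  Q = [1] / [2]
  Insert 5 (step 3): P = [2, 5] / [6];  Q = [1, 3] / [2]
  Insert 9 (step 4): P = [2, 5, 9] / [6];  Q = [1, 3, 4] / [2]
  Insert 7 (step 5): P = [2, 5, 7] / [6, 9];  Q = [1, 3, 4] / [2, 5]
  Insert 8 (step 6): P = [2, 5, 7, 8] / [6, 9];  Q = [1, 3, 4, 6] / [2, 5]
  Insert 1 (step 7): P = [1, 5, 7, 8] / [2, 9] / [6];  Q = [1, 3, 4, 6] / [2, 5] / [7]
  Insert 3 (step 8): P = [1, 3, 7, 8] / [2, 5] / [6, 9];  Q = [1, 3, 4, 6] / [2, 5] / [7, 8]
  Insert 4 (step 9): P = [1, 3, 4, 8] / [2, 5, 7] / [6, 9];  Q = [1, 3, 4, 6] / [2, 5, 9] / [7, 8]
Final shape: (4, 3, 2).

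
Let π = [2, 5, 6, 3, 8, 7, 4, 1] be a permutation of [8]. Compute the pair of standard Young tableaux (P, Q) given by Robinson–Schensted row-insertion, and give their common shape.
P = [1, 3, 4, 7] / [2, 6] / [5] / [8];  Q = [1, 2, 3, 5] / [4, 6] / [7] / [8];  common shape = (4, 2, 1, 1)

Row-insert the values π_1, π_2, … into P one at a time, bumping the leftmost entry strictly greater than the inserted value down to the next row. The recording tableau Q records, in position (i, j), the step at which that cell was added to P.
  Insert 2 (step 1): P = [2];  Q = [1]
  Insert 5 (step 2): P = [2, 5];  Q = [1, 2]
  Insert 6 (step 3): P = [2, 5, 6];  Q = [1, 2, 3]
  Insert 3 (step 4): P = [2, 3, 6] / [5];  Q = [1, 2, 3] / [4]
  Insert 8 (step 5): P = [2, 3, 6, 8] / [5];  Q = [1, 2, 3, 5] / [4]
  Insert 7 (step 6): P = [2, 3, 6, 7] / [5, 8];  Q = [1, 2, 3, 5] / [4, 6]
  Insert 4 (step 7): P = [2, 3, 4, 7] / [5, 6] / [8];  Q = [1, 2, 3, 5] / [4, 6] / [7]
  Insert 1 (step 8): P = [1, 3, 4, 7] / [2, 6] / [5] / [8];  Q = [1, 2, 3, 5] / [4, 6] / [7] / [8]
Final shape: (4, 2, 1, 1).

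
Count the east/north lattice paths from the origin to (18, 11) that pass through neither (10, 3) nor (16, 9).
Number of paths = 20244204

Inclusion–exclusion. Total paths: C(29, 18) = 34597290. Through P₁: C(13, 10)·C(16, 8) = 3680820. Through P₂: C(25, 16)·C(4, 2) = 12257850. Since P₁ is strictly southwest of P₂, a monotone path through both must visit P₁ then P₂; paths through both = C(13, 10)·C(12, 6)·C(4, 2) = 1585584. Avoid both = 34597290 − 3680820 − 12257850 + 1585584 = 20244204.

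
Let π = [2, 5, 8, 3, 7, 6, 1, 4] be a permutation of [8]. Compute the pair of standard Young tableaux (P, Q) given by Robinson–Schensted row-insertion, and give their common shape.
P = [1, 3, 4] / [2, 6] / [5, 7] / [8];  Q = [1, 2, 3] / [4, 5] / [6, 8] / [7];  common shape = (3, 2, 2, 1)

Row-insert the values π_1, π_2, … into P one at a time, bumping the leftmost entry strictly greater than the inserted value down to the next row. The recording tableau Q records, in position (i, j), the step at which that cell was added to P.
  Insert 2 (step 1): P = [2];  Q = [1]
  Insert 5 (step 2): P = [2, 5];  Q = [1, 2]
  Insert 8 (step 3): P = [2, 5, 8];  Q = [1, 2, 3]
  Insert 3 (step 4): P = [2, 3, 8] / [5];  Q = [1, 2, 3] / [4]
  Insert 7 (step 5): P = [2, 3, 7] / [5, 8];  Q = [1, 2, 3] / [4, 5]
  Insert 6 (step 6): P = [2, 3, 6] / [5, 7] / [8];  Q = [1, 2, 3] / [4, 5] / [6]
  Insert 1 (step 7): P = [1, 3, 6] / [2, 7] / [5] / [8];  Q = [1, 2, 3] / [4, 5] / [6] / [7]
  Insert 4 (step 8): P = [1, 3, 4] / [2, 6] / [5, 7] / [8];  Q = [1, 2, 3] / [4, 5] / [6, 8] / [7]
Final shape: (3, 2, 2, 1).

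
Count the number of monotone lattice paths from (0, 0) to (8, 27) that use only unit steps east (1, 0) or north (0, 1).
Number of paths = 23535820

A monotone lattice path from (0, 0) to (8, 27) consists of 8 east steps and 27 north steps in some order, so it is determined by which 8 of the 35 steps are east. The count is C(35, 8) = 23535820.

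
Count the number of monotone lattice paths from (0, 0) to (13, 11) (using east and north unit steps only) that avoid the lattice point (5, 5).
Number of paths = 1739388

Total paths from (0, 0) to (13, 11): C(24, 13) = 2496144. Paths through (5, 5): (paths (0, 0) → (5, 5)) × (paths (5, 5) → (13, 11)) = C(10, 5) · C(14, 8) = 252 · 3003 = 756756. Avoidance count = 2496144 − 756756 = 1739388.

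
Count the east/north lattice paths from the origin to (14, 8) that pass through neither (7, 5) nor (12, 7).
Number of paths = 123462

Inclusion–exclusion. Total paths: C(22, 14) = 319770. Through P₁: C(12, 7)·C(10, 7) = 95040. Through P₂: C(19, 12)·C(3, 2) = 151164. Since P₁ is strictly southwest of P₂, a monotone path through both must visit P₁ then P₂; paths through both = C(12, 7)·C(7, 5)·C(3, 2) = 49896. Avoid both = 319770 − 95040 − 151164 + 49896 = 123462.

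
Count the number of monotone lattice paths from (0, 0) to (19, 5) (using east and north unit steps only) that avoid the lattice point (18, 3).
Number of paths = 38514

Total paths from (0, 0) to (19, 5): C(24, 19) = 42504. Paths through (18, 3): (paths (0, 0) → (18, 3)) × (paths (18, 3) → (19, 5)) = C(21, 18) · C(3, 1) = 1330 · 3 = 3990. Avoidance count = 42504 − 3990 = 38514.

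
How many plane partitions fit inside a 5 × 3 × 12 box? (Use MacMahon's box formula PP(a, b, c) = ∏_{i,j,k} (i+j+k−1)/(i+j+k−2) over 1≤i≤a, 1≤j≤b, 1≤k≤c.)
PP(5, 3, 12) = 4892876352

Evaluate the triple product over i = 1..5, j = 1..3, k = 1..12. The factors are (2/1) · (3/2) · (4/3) · (5/4) · (6/5) · (7/6) · (8/7) · (9/8) · … (180 factors total). The numerators and denominators telescope so the product is an integer; carrying out the multiplication exactly gives PP(5, 3, 12) = 4892876352.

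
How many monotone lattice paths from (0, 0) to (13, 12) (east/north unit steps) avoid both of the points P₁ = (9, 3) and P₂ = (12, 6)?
Number of paths = 4943852

Inclusion–exclusion. Total paths: C(25, 13) = 5200300. Through P₁: C(12, 9)·C(13, 4) = 157300. Through P₂: C(18, 12)·C(7, 1) = 129948. Since P₁ is strictly southwest of P₂, a monotone path through both must visit P₁ then P₂; paths through both = C(12, 9)·C(6, 3)·C(7, 1) = 30800. Avoid both = 5200300 − 157300 − 129948 + 30800 = 4943852.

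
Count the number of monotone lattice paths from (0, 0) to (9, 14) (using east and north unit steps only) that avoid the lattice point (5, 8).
Number of paths = 546920

Total paths from (0, 0) to (9, 14): C(23, 9) = 817190. Paths through (5, 8): (paths (0, 0) → (5, 8)) × (paths (5, 8) → (9, 14)) = C(13, 5) · C(10, 4) = 1287 · 210 = 270270. Avoidance count = 817190 − 270270 = 546920.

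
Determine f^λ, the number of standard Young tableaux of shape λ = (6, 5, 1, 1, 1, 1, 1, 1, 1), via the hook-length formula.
# SYT of shape (6, 5, 1, 1, 1, 1, 1, 1, 1) = 875160

Hook-length formula: f^λ = n! / Π hook(c), product over all cells c of the Young diagram. For λ = (6, 5, 1, 1, 1, 1, 1, 1, 1), n = 18 boxes. Hook lengths by row (left-to-right, top-to-bottom): [14, 6, 5, 4, 3, 1]; [12, 4, 3, 2, 1]; [7]; [6]; [5]; [4]; [3]; [2]; [1]. Product of hooks = 7315660800. So f^λ = 18! / 7315660800 = 6402373705728000 / 7315660800 = 875160.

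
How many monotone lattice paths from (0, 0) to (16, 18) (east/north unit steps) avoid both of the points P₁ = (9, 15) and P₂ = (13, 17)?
Number of paths = 1646471790

Inclusion–exclusion. Total paths: C(34, 16) = 2203961430. Through P₁: C(24, 9)·C(10, 7) = 156900480. Through P₂: C(30, 13)·C(4, 3) = 479039400. Since P₁ is strictly southwest of P₂, a monotone path through both must visit P₁ then P₂; paths through both = C(24, 9)·C(6, 4)·C(4, 3) = 78450240. Avoid both = 2203961430 − 156900480 − 479039400 + 78450240 = 1646471790.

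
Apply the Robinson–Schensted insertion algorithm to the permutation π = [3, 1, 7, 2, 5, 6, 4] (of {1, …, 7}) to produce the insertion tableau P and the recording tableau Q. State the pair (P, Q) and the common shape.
P = [1, 2, 4, 6] / [3, 5] / [7];  Q = [1, 3, 5, 6] / [2, 4] / [7];  common shape = (4, 2, 1)

Row-insert the values π_1, π_2, … into P one at a time, bumping the leftmost entry strictly greater than the inserted value down to the next row. The recording tableau Q records, in position (i, j), the step at which that cell was added to P.
  Insert 3 (step 1): P = [3];  Q = [1]
  Insert 1 (step 2): P = [1] / [3];  Q = [1] / [2]
  Insert 7 (step 3): P = [1, 7] / [3];  Q = [1, 3] / [2]
  Insert 2 (step 4): P = [1, 2] / [3, 7];  Q = [1, 3] / [2, 4]
  Insert 5 (step 5): P = [1, 2, 5] / [3, 7];  Q = [1, 3, 5] / [2, 4]
  Insert 6 (step 6): P = [1, 2, 5, 6] / [3, 7];  Q = [1, 3, 5, 6] / [2, 4]
  Insert 4 (step 7): P = [1, 2, 4, 6] / [3, 5] / [7];  Q = [1, 3, 5, 6] / [2, 4] / [7]
Final shape: (4, 2, 1).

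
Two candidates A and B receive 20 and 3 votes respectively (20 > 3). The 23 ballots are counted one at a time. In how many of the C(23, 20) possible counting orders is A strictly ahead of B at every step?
Strict-lead orderings = 1309

Total orderings of the 23 votes with 20 for A: C(23, 20) = 1771. By the Bertrand ballot formula (Cycle Lemma / reflection principle), the number of orderings in which A is strictly ahead of B throughout is (p − q)/(p + q) · C(p + q, p) = (20 − 3)/(20 + 3) · 1771 = 1309.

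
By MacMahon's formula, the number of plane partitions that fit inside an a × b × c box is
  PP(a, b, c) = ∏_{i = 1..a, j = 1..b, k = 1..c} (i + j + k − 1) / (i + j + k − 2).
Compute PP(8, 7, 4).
PP(8, 7, 4) = 1318349483880

Evaluate the triple product over i = 1..8, j = 1..7, k = 1..4. The factors are (2/1) · (3/2) · (4/3) · (5/4) · (3/2) · (4/3) · (5/4) · (6/5) · … (224 factors total). The numerators and denominators telescope so the product is an integer; carrying out the multiplication exactly gives PP(8, 7, 4) = 1318349483880.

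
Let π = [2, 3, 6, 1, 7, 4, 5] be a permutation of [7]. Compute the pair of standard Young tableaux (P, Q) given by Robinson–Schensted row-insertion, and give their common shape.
P = [1, 3, 4, 5] / [2, 6, 7];  Q = [1, 2, 3, 5] / [4, 6, 7];  common shape = (4, 3)

Row-insert the values π_1, π_2, … into P one at a time, bumping the leftmost entry strictly greater than the inserted value down to the next row. The recording tableau Q records, in position (i, j), the step at which that cell was added to P.
  Insert 2 (step 1): P = [2];  Q = [1]
  Insert 3 (step 2): P = [2, 3];  Q = [1, 2]
  Insert 6 (step 3): P = [2, 3, 6];  Q = [1, 2, 3]
  Insert 1 (step 4): P = [1, 3, 6] / [2];  Q = [1, 2, 3] / [4]
  Insert 7 (step 5): P = [1, 3, 6, 7] / [2];  Q = [1, 2, 3, 5] / [4]
  Insert 4 (step 6): P = [1, 3, 4, 7] / [2, 6];  Q = [1, 2, 3, 5] / [4, 6]
  Insert 5 (step 7): P = [1, 3, 4, 5] / [2, 6, 7];  Q = [1, 2, 3, 5] / [4, 6, 7]
Final shape: (4, 3).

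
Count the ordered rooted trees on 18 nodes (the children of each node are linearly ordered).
C_17 = 129644790

These ordered rooted trees are counted by the Catalan number C_n = (1/(n + 1)) · C(2n, n). For n = 17: C_17 = (1/18) · C(34, 17) = 2333606220/18 = 129644790.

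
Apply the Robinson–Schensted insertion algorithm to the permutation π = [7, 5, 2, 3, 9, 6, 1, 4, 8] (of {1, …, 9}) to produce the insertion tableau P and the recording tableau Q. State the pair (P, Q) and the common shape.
P = [1, 3, 4, 8] / [2, 6] / [5, 9] / [7];  Q = [1, 4, 5, 9] / [2, 6] / [3, 8] / [7];  common shape = (4, 2, 2, 1)

Row-insert the values π_1, π_2, … into P one at a time, bumping the leftmost entry strictly greater than the inserted value down to the next row. The recording tableau Q records, in position (i, j), the step at which that cell was added to P.
  Insert 7 (step 1): P = [7];  Q = [1]
  Insert 5 (step 2): P = [5] / [7];  Q = [1] / [2]
  Insert 2 (step 3): P = [2] / [5] / [7];  Q = [1] / [2] / [3]
  Insert 3 (step 4): P = [2, 3] / [5] / [7];  Q = [1, 4] / [2] / [3]
  Insert 9 (step 5): P = [2, 3, 9] / [5] / [7];  Q = [1, 4, 5] / [2] / [3]
  Insert 6 (step 6): P = [2, 3, 6] / [5, 9] / [7];  Q = [1, 4, 5] / [2, 6] / [3]
  Insert 1 (step 7): P = [1, 3, 6] / [2, 9] / [5] / [7];  Q = [1, 4, 5] / [2, 6] / [3] / [7]
  Insert 4 (step 8): P = [1, 3, 4] / [2, 6] / [5, 9] / [7];  Q = [1, 4, 5] / [2, 6] / [3, 8] / [7]
  Insert 8 (step 9): P = [1, 3, 4, 8] / [2, 6] / [5, 9] / [7];  Q = [1, 4, 5, 9] / [2, 6] / [3, 8] / [7]
Final shape: (4, 2, 2, 1).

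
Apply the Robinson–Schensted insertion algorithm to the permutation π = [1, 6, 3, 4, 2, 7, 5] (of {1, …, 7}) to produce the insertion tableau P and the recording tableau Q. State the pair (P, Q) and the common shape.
P = [1, 2, 4, 5] / [3, 7] / [6];  Q = [1, 2, 4, 6] / [3, 7] / [5];  common shape = (4, 2, 1)

Row-insert the values π_1, π_2, … into P one at a time, bumping the leftmost entry strictly greater than the inserted value down to the next row. The recording tableau Q records, in position (i, j), the step at which that cell was added to P.
  Insert 1 (step 1): P = [1];  Q = [1]
  Insert 6 (step 2): P = [1, 6];  Q = [1, 2]
  Insert 3 (step 3): P = [1, 3] / [6];  Q = [1, 2] / [3]
  Insert 4 (step 4): P = [1, 3, 4] / [6];  Q = [1, 2, 4] / [3]
  Insert 2 (step 5): P = [1, 2, 4] / [3] / [6];  Q = [1, 2, 4] / [3] / [5]
  Insert 7 (step 6): P = [1, 2, 4, 7] / [3] / [6];  Q = [1, 2, 4, 6] / [3] / [5]
  Insert 5 (step 7): P = [1, 2, 4, 5] / [3, 7] / [6];  Q = [1, 2, 4, 6] / [3, 7] / [5]
Final shape: (4, 2, 1).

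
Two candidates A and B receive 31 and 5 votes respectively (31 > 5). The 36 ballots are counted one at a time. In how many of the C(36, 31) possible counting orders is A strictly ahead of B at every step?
Strict-lead orderings = 272272

Total orderings of the 36 votes with 31 for A: C(36, 31) = 376992. By the Bertrand ballot formula (Cycle Lemma / reflection principle), the number of orderings in which A is strictly ahead of B throughout is (p − q)/(p + q) · C(p + q, p) = (31 − 5)/(31 + 5) · 376992 = 272272.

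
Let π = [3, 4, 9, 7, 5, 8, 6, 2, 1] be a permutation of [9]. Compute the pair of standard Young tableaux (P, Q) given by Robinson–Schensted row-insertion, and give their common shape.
P = [1, 4, 5, 6] / [2, 8] / [3] / [7] / [9];  Q = [1, 2, 3, 6] / [4, 7] / [5] / [8] / [9];  common shape = (4, 2, 1, 1, 1)

Row-insert the values π_1, π_2, … into P one at a time, bumping the leftmost entry strictly greater than the inserted value down to the next row. The recording tableau Q records, in position (i, j), the step at which that cell was added to P.
  Insert 3 (step 1): P = [3];  Q = [1]
  Insert 4 (step 2): P = [3, 4];  Q = [1, 2]
  Insert 9 (step 3): P = [3, 4, 9];  Q = [1, 2, 3]
  Insert 7 (step 4): P = [3, 4, 7] / [9];  Q = [1, 2, 3] / [4]
  Insert 5 (step 5): P = [3, 4, 5] / [7] / [9];  Q = [1, 2, 3] / [4] / [5]
  Insert 8 (step 6): P = [3, 4, 5, 8] / [7] / [9];  Q = [1, 2, 3, 6] / [4] / [5]
  Insert 6 (step 7): P = [3, 4, 5, 6] / [7, 8] / [9];  Q = [1, 2, 3, 6] / [4, 7] / [5]
  Insert 2 (step 8): P = [2, 4, 5, 6] / [3, 8] / [7] / [9];  Q = [1, 2, 3, 6] / [4, 7] / [5] / [8]
  Insert 1 (step 9): P = [1, 4, 5, 6] / [2, 8] / [3] / [7] / [9];  Q = [1, 2, 3, 6] / [4, 7] / [5] / [8] / [9]
Final shape: (4, 2, 1, 1, 1).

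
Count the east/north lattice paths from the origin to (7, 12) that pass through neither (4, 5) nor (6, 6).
Number of paths = 31446

Inclusion–exclusion. Total paths: C(19, 7) = 50388. Through P₁: C(9, 4)·C(10, 3) = 15120. Through P₂: C(12, 6)·C(7, 1) = 6468. Since P₁ is strictly southwest of P₂, a monotone path through both must visit P₁ then P₂; paths through both = C(9, 4)·C(3, 2)·C(7, 1) = 2646. Avoid both = 50388 − 15120 − 6468 + 2646 = 31446.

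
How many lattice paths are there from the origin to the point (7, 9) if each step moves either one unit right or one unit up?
Number of paths = 11440

A monotone lattice path from (0, 0) to (7, 9) consists of 7 east steps and 9 north steps in some order, so it is determined by which 7 of the 16 steps are east. The count is C(16, 7) = 11440.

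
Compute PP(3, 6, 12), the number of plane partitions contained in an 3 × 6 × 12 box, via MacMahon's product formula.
PP(3, 6, 12) = 99604982880

Evaluate the triple product over i = 1..3, j = 1..6, k = 1..12. The factors are (2/1) · (3/2) · (4/3) · (5/4) · (6/5) · (7/6) · (8/7) · (9/8) · … (216 factors total). The numerators and denominators telescope so the product is an integer; carrying out the multiplication exactly gives PP(3, 6, 12) = 99604982880.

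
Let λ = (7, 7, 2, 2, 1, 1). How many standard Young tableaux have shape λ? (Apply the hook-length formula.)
# SYT of shape (7, 7, 2, 2, 1, 1) = 37035180

Hook-length formula: f^λ = n! / Π hook(c), product over all cells c of the Young diagram. For λ = (7, 7, 2, 2, 1, 1), n = 20 boxes. Hook lengths by row (left-to-right, top-to-bottom): [12, 9, 6, 5, 4, 3, 2]; [11, 8, 5, 4, 3, 2, 1]; [5, 2]; [4, 1]; [2]; [1]. Product of hooks = 65691648000. So f^λ = 20! / 65691648000 = 2432902008176640000 / 65691648000 = 37035180.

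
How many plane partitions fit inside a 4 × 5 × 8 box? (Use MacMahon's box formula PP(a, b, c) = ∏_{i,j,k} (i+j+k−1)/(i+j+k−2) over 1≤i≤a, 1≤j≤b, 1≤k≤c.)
PP(4, 5, 8) = 4789851066

Evaluate the triple product over i = 1..4, j = 1..5, k = 1..8. The factors are (2/1) · (3/2) · (4/3) · (5/4) · (6/5) · (7/6) · (8/7) · (9/8) · … (160 factors total). The numerators and denominators telescope so the product is an integer; carrying out the multiplication exactly gives PP(4, 5, 8) = 4789851066.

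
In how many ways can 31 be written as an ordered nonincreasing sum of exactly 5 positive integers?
p(31, 5 parts) = 427

Partitions of n into exactly k parts are in bijection with partitions of n − k into at most k parts (subtract 1 from each part). So p(31, exactly 5) = p(26, parts ≤ 5). Computing via the recurrence p(m, j) = p(m, j−1) + p(m−j, j) gives 427.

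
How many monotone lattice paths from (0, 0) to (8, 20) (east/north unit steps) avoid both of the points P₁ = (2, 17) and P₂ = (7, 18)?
Number of paths = 1654719

Inclusion–exclusion. Total paths: C(28, 8) = 3108105. Through P₁: C(19, 2)·C(9, 6) = 14364. Through P₂: C(25, 7)·C(3, 1) = 1442100. Since P₁ is strictly southwest of P₂, a monotone path through both must visit P₁ then P₂; paths through both = C(19, 2)·C(6, 5)·C(3, 1) = 3078. Avoid both = 3108105 − 14364 − 1442100 + 3078 = 1654719.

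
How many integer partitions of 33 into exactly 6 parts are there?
p(33, 6 parts) = 811

Partitions of n into exactly k parts are in bijection with partitions of n − k into at most k parts (subtract 1 from each part). So p(33, exactly 6) = p(27, parts ≤ 6). Computing via the recurrence p(m, j) = p(m, j−1) + p(m−j, j) gives 811.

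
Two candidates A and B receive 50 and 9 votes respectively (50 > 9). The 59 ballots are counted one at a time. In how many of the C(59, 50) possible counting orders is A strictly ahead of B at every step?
Strict-lead orderings = 8732076639

Total orderings of the 59 votes with 50 for A: C(59, 50) = 12565671261. By the Bertrand ballot formula (Cycle Lemma / reflection principle), the number of orderings in which A is strictly ahead of B throughout is (p − q)/(p + q) · C(p + q, p) = (50 − 9)/(50 + 9) · 12565671261 = 8732076639.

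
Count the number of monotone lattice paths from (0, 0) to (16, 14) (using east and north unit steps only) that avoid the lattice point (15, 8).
Number of paths = 141990477

Total paths from (0, 0) to (16, 14): C(30, 16) = 145422675. Paths through (15, 8): (paths (0, 0) → (15, 8)) × (paths (15, 8) → (16, 14)) = C(23, 15) · C(7, 1) = 490314 · 7 = 3432198. Avoidance count = 145422675 − 3432198 = 141990477.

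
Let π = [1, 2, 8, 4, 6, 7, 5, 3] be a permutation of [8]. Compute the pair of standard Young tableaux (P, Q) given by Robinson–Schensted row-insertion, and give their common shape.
P = [1, 2, 3, 5, 7] / [4] / [6] / [8];  Q = [1, 2, 3, 5, 6] / [4] / [7] / [8];  common shape = (5, 1, 1, 1)

Row-insert the values π_1, π_2, … into P one at a time, bumping the leftmost entry strictly greater than the inserted value down to the next row. The recording tableau Q records, in position (i, j), the step at which that cell was added to P.
  Insert 1 (step 1): P = [1];  Q = [1]
  Insert 2 (step 2): P = [1, 2];  Q = [1, 2]
  Insert 8 (step 3): P = [1, 2, 8];  Q = [1, 2, 3]
  Insert 4 (step 4): P = [1, 2, 4] / [8];  Q = [1, 2, 3] / [4]
  Insert 6 (step 5): P = [1, 2, 4, 6] / [8];  Q = [1, 2, 3, 5] / [4]
  Insert 7 (step 6): P = [1, 2, 4, 6, 7] / [8];  Q = [1, 2, 3, 5, 6] / [4]
  Insert 5 (step 7): P = [1, 2, 4, 5, 7] / [6] / [8];  Q = [1, 2, 3, 5, 6] / [4] / [7]
  Insert 3 (step 8): P = [1, 2, 3, 5, 7] / [4] / [6] / [8];  Q = [1, 2, 3, 5, 6] / [4] / [7] / [8]
Final shape: (5, 1, 1, 1).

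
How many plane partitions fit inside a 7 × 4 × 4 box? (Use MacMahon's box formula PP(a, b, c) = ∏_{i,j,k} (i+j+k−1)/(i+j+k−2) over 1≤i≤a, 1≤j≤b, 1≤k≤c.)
PP(7, 4, 4) = 44537922

Evaluate the triple product over i = 1..7, j = 1..4, k = 1..4. The factors are (2/1) · (3/2) · (4/3) · (5/4) · (3/2) · (4/3) · (5/4) · (6/5) · … (112 factors total). The numerators and denominators telescope so the product is an integer; carrying out the multiplication exactly gives PP(7, 4, 4) = 44537922.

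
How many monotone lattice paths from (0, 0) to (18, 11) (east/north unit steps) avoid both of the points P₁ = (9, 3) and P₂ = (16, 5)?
Number of paths = 28901078

Inclusion–exclusion. Total paths: C(29, 18) = 34597290. Through P₁: C(12, 9)·C(17, 9) = 5348200. Through P₂: C(21, 16)·C(8, 2) = 569772. Since P₁ is strictly southwest of P₂, a monotone path through both must visit P₁ then P₂; paths through both = C(12, 9)·C(9, 7)·C(8, 2) = 221760. Avoid both = 34597290 − 5348200 − 569772 + 221760 = 28901078.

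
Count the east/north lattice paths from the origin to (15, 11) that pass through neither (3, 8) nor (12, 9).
Number of paths = 4728285

Inclusion–exclusion. Total paths: C(26, 15) = 7726160. Through P₁: C(11, 3)·C(15, 12) = 75075. Through P₂: C(21, 12)·C(5, 3) = 2939300. Since P₁ is strictly southwest of P₂, a monotone path through both must visit P₁ then P₂; paths through both = C(11, 3)·C(10, 9)·C(5, 3) = 16500. Avoid both = 7726160 − 75075 − 2939300 + 16500 = 4728285.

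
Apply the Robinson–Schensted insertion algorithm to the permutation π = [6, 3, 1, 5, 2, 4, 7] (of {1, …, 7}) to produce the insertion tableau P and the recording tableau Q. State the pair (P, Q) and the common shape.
P = [1, 2, 4, 7] / [3, 5] / [6];  Q = [1, 4, 6, 7] / [2, 5] / [3];  common shape = (4, 2, 1)

Row-insert the values π_1, π_2, … into P one at a time, bumping the leftmost entry strictly greater than the inserted value down to the next row. The recording tableau Q records, in position (i, j), the step at which that cell was added to P.
  Insert 6 (step 1): P = [6];  Q = [1]
  Insert 3 (step 2): P = [3] / [6];  Q = [1] / [2]
  Insert 1 (step 3): P = [1] / [3] / [6];  Q = [1] / [2] / [3]
  Insert 5 (step 4): P = [1, 5] / [3] / [6];  Q = [1, 4] / [2] / [3]
  Insert 2 (step 5): P = [1, 2] / [3, 5] / [6];  Q = [1, 4] / [2, 5] / [3]
  Insert 4 (step 6): P = [1, 2, 4] / [3, 5] / [6];  Q = [1, 4, 6] / [2, 5] / [3]
  Insert 7 (step 7): P = [1, 2, 4, 7] / [3, 5] / [6];  Q = [1, 4, 6, 7] / [2, 5] / [3]
Final shape: (4, 2, 1).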